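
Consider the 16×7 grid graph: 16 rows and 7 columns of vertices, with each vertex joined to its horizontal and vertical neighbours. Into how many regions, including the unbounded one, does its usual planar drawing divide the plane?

91

The grid has V = 16·7 = 112 vertices and E = 16·6 + 7·15 = 201 edges.
F = 2 − V + E = 2 − 112 + 201 = 91.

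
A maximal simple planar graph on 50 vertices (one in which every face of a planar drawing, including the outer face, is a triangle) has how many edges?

In a plane triangulation 3F = 2E and V − E + F = 2, so E = 3V − 6 = 3·50 − 6 = 144.

144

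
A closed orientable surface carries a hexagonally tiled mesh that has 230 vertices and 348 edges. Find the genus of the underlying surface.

2

Every face is a hexagon and each edge borders two faces, so 6F = 2·348, giving F = 116.
χ = V − E + F = 230 − 348 + 116 = -2.
For a closed orientable surface χ = 2 − 2g, so g = (2 − (-2))/2 = 2.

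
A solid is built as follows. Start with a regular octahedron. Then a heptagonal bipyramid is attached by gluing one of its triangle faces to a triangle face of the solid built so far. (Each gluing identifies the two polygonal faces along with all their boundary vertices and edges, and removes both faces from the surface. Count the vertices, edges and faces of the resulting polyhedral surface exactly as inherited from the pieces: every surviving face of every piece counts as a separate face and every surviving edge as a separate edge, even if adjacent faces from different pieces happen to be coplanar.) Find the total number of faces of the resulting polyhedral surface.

A regular octahedron: V=6, E=12, F=8.
Attach a heptagonal bipyramid (V=9, E=21, F=14) along a 3-gon: merge 3 vertices and 3 edges, delete both glued faces → V=12, E=30, F=20.
Check: V − E + F = 12 − 30 + 20 = 2.

20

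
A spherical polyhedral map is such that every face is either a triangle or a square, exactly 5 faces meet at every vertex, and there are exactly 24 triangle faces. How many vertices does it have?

Let x be the number of squares; then F = 24 + x.
Edge–face incidences: 2E = 3·24 + 4·x = 72 + 4x.
Every vertex has degree 5, so 5V = 2E.
Euler: V − E + F = 2 ⇒ (2E)/5 − E + (24 + x) = 2.
Multiply by 10: 2·(2E) − 5·(2E) + 10·(24 + x) = 20, i.e. 240 + 10x − 3·(72 + 4x) = 20.
Collecting terms: −2x + 24 = 20, so −2x = −4, so x = 2.
Then 2E = 72 + 4·2 = 80, so E = 40, V = 2E/5 = 16, F = 24 + 2 = 26.

16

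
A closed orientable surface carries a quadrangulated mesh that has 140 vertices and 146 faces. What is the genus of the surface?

4

Every face is a square, so 2E = 4·146 = 584, giving E = 292.
χ = V − E + F = 140 − 292 + 146 = -6.
For a closed orientable surface χ = 2 − 2g, so g = (2 − (-6))/2 = 4.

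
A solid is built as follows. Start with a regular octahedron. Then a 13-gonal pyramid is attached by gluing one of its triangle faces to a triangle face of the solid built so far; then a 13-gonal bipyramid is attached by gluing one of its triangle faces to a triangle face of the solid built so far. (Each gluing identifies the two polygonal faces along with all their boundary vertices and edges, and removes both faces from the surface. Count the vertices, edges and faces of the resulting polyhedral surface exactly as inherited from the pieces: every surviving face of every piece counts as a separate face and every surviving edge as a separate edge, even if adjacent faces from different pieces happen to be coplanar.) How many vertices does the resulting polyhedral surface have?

29

A regular octahedron: V=6, E=12, F=8.
Attach a 13-gonal pyramid (V=14, E=26, F=14) along a 3-gon: merge 3 vertices and 3 edges, delete both glued faces → V=17, E=35, F=20.
Attach a 13-gonal bipyramid (V=15, E=39, F=26) along a 3-gon: merge 3 vertices and 3 edges, delete both glued faces → V=29, E=71, F=44.
Check: V − E + F = 29 − 71 + 44 = 2.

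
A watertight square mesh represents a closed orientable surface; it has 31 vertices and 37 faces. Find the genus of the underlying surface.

Every face is a square, so 2E = 4·37 = 148, giving E = 74.
χ = V − E + F = 31 − 74 + 37 = -6.
For a closed orientable surface χ = 2 − 2g, so g = (2 − (-6))/2 = 4.

4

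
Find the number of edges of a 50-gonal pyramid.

100

A pyramid on an n-gon base has one n-gon and n triangles: V = 50 + 1 = 51, E = 2·50 = 100, F = 50 + 1 = 51.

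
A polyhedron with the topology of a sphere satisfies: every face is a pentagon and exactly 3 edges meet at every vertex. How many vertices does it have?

Each face has 5 edges and each edge borders two faces, so 2E = 5F.
Each vertex has degree 3, so 3V = 2E and hence V = 5F/3.
Euler: V − E + F = 2 ⇒ (5F/3) − (5F/2) + F = 2.
Multiply by 6: (10 − 15 + 6)F = 12, i.e. 1F = 12.
So F = 12, E = 5·12/2 = 30, V = 5·12/3 = 20.

20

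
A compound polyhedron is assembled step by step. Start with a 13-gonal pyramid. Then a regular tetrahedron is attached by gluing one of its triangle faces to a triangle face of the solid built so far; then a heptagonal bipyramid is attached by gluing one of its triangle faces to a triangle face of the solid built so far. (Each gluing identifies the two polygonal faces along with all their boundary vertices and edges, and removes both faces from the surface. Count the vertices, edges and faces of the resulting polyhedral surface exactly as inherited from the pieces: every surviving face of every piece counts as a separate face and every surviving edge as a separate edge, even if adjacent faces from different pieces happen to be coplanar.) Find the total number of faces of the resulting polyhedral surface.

A 13-gonal pyramid: V=14, E=26, F=14.
Attach a regular tetrahedron (V=4, E=6, F=4) along a 3-gon: merge 3 vertices and 3 edges, delete both glued faces → V=15, E=29, F=16.
Attach a heptagonal bipyramid (V=9, E=21, F=14) along a 3-gon: merge 3 vertices and 3 edges, delete both glued faces → V=21, E=47, F=28.
Check: V − E + F = 21 − 47 + 28 = 2.

28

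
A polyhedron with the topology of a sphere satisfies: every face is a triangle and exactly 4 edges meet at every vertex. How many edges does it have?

12

Each face has 3 edges and each edge borders two faces, so 2E = 3F.
Each vertex has degree 4, so 4V = 2E and hence V = 3F/4.
Euler: V − E + F = 2 ⇒ (3F/4) − (3F/2) + F = 2.
Multiply by 8: (6 − 12 + 8)F = 16, i.e. 2F = 16.
So F = 8, E = 3·8/2 = 12, V = 3·8/4 = 6.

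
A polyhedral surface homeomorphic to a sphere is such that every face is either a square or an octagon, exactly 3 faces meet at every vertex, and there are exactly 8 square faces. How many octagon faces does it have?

Let x be the number of octagons; then F = 8 + x.
Edge–face incidences: 2E = 4·8 + 8·x = 32 + 8x.
Every vertex has degree 3, so 3V = 2E.
Euler: V − E + F = 2 ⇒ (2E)/3 − E + (8 + x) = 2.
Multiply by 6: 2·(2E) − 3·(2E) + 6·(8 + x) = 12, i.e. 48 + 6x − (32 + 8x) = 12.
Collecting terms: −2x + 16 = 12, so −2x = −4, so x = 2.
Then 2E = 32 + 8·2 = 48, so E = 24, V = 2E/3 = 16, F = 8 + 2 = 10.

2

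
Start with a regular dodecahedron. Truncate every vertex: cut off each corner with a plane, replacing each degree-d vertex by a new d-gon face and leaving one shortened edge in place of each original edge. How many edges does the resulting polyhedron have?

90

The base solid has V = 20, E = 30, F = 12.
Truncation replaces each original edge-end by a new vertex, so V′ = 2E = 60.
Each original edge survives, and each old vertex of degree d contributes d new edges; summing degrees gives Σd = 2E, so E′ = E + 2E = 3E = 90.
Each original face survives and each original vertex becomes one new face: F′ = F + V = 32.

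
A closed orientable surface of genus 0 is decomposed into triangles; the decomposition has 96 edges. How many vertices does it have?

χ = 2 − 2·0 = 2, and every face is a triangle so 3F = 2E.
F = 2E/3 = 64. Then V = 2 + E − F = 2 + 96 − 64 = 34.

34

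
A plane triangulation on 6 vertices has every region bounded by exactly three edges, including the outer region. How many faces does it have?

In a plane triangulation 3F = 2E and V − E + F = 2, so F = 2V − 4 = 2·6 − 4 = 8.

8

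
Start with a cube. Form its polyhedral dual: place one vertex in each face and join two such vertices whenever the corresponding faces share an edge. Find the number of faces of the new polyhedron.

The base solid has V = 8, E = 12, F = 6.
The dual swaps V and F and preserves E: V′ = F = 6, E′ = E = 12, F′ = V = 8.

8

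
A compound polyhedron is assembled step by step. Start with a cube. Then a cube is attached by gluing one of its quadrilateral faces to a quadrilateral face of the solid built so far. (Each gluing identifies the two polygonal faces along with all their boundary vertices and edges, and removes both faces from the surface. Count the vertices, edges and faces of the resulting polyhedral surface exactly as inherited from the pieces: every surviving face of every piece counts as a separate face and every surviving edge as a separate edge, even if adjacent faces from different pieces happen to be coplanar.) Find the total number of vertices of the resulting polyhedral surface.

A cube: V=8, E=12, F=6.
Attach a cube (V=8, E=12, F=6) along a 4-gon: merge 4 vertices and 4 edges, delete both glued faces → V=12, E=20, F=10.
Check: V − E + F = 12 − 20 + 10 = 2.

12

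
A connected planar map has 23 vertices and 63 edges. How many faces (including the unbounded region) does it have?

42

Euler's formula for a connected plane graph: V − E + F = 2, so F = 2 − 23 + 63 = 42.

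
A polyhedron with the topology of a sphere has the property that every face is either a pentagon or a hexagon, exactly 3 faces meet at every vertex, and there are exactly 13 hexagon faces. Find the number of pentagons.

Let x be the number of pentagons; then F = 13 + x.
Edge–face incidences: 2E = 6·13 + 5·x = 78 + 5x.
Every vertex has degree 3, so 3V = 2E.
Euler: V − E + F = 2 ⇒ (2E)/3 − E + (13 + x) = 2.
Multiply by 6: 2·(2E) − 3·(2E) + 6·(13 + x) = 12, i.e. 78 + 6x − (78 + 5x) = 12.
Collecting terms: x = 12.
Then 2E = 78 + 5·12 = 138, so E = 69, V = 2E/3 = 46, F = 13 + 12 = 25.

12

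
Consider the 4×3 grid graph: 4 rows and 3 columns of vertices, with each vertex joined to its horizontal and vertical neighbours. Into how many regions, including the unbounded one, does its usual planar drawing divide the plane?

7

The grid has V = 4·3 = 12 vertices and E = 4·2 + 3·3 = 17 edges.
F = 2 − V + E = 2 − 12 + 17 = 7.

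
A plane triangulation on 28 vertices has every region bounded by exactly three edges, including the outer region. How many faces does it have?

In a plane triangulation 3F = 2E and V − E + F = 2, so F = 2V − 4 = 2·28 − 4 = 52.

52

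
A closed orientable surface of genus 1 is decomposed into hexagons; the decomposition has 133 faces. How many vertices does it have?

266

χ = 2 − 2·1 = 0, and every face is a hexagon so 6F = 2E.
E = 6·133/2 = 399. Then V = 0 + E − F = 0 + 399 − 133 = 266.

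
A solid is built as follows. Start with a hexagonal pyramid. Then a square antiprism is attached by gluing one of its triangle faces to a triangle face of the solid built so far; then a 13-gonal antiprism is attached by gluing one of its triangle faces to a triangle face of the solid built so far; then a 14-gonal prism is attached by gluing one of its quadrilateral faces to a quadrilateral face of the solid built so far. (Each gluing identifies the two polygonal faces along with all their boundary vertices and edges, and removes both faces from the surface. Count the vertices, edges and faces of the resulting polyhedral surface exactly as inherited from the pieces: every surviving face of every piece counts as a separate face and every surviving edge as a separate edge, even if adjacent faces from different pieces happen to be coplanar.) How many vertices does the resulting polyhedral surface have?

59

A hexagonal pyramid: V=7, E=12, F=7.
Attach a square antiprism (V=8, E=16, F=10) along a 3-gon: merge 3 vertices and 3 edges, delete both glued faces → V=12, E=25, F=15.
Attach a 13-gonal antiprism (V=26, E=52, F=28) along a 3-gon: merge 3 vertices and 3 edges, delete both glued faces → V=35, E=74, F=41.
Attach a 14-gonal prism (V=28, E=42, F=16) along a 4-gon: merge 4 vertices and 4 edges, delete both glued faces → V=59, E=112, F=55.
Check: V − E + F = 59 − 112 + 55 = 2.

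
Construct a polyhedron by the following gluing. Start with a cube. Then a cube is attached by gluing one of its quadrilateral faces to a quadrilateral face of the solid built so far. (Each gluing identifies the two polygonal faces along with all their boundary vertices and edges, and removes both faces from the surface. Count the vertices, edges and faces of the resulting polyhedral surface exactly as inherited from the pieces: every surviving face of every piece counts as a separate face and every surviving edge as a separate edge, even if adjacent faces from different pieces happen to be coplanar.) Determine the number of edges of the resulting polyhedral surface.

A cube: V=8, E=12, F=6.
Attach a cube (V=8, E=12, F=6) along a 4-gon: merge 4 vertices and 4 edges, delete both glued faces → V=12, E=20, F=10.
Check: V − E + F = 12 − 20 + 10 = 2.

20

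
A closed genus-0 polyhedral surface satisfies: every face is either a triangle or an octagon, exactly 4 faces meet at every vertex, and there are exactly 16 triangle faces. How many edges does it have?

Let x be the number of octagons; then F = 16 + x.
Edge–face incidences: 2E = 3·16 + 8·x = 48 + 8x.
Every vertex has degree 4, so 4V = 2E.
Euler: V − E + F = 2 ⇒ (2E)/4 − E + (16 + x) = 2.
Multiply by 8: 2·(2E) − 4·(2E) + 8·(16 + x) = 16, i.e. 128 + 8x − 2·(48 + 8x) = 16.
Collecting terms: −8x + 32 = 16, so −8x = −16, so x = 2.
Then 2E = 48 + 8·2 = 64, so E = 32, V = 2E/4 = 16, F = 16 + 2 = 18.

32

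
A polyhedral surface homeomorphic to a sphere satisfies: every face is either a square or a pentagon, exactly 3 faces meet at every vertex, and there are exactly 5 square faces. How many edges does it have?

Let x be the number of pentagons; then F = 5 + x.
Edge–face incidences: 2E = 4·5 + 5·x = 20 + 5x.
Every vertex has degree 3, so 3V = 2E.
Euler: V − E + F = 2 ⇒ (2E)/3 − E + (5 + x) = 2.
Multiply by 6: 2·(2E) − 3·(2E) + 6·(5 + x) = 12, i.e. 30 + 6x − (20 + 5x) = 12.
Collecting terms: x + 10 = 12, so x = 2.
Then 2E = 20 + 5·2 = 30, so E = 15, V = 2E/3 = 10, F = 5 + 2 = 7.

15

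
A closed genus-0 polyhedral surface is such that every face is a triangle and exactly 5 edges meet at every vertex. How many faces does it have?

20

Each face has 3 edges and each edge borders two faces, so 2E = 3F.
Each vertex has degree 5, so 5V = 2E and hence V = 3F/5.
Euler: V − E + F = 2 ⇒ (3F/5) − (3F/2) + F = 2.
Multiply by 10: (6 − 15 + 10)F = 20, i.e. 1F = 20.
So F = 20, E = 3·20/2 = 30, V = 3·20/5 = 12.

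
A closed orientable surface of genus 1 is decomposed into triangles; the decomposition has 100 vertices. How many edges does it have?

300

χ = 2 − 2·1 = 0, and every face is a triangle so 3F = 2E.
V − E + F = 0 with E = 3F/2 gives 100 − (3/2 − 1)·F = 0, so F = 200 and E = 300.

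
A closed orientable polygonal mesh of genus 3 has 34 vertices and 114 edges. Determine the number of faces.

76

For a closed orientable surface of genus 3, χ = 2 − 2·3 = -4.
F = -4 − V + E = -4 − 34 + 114 = 76.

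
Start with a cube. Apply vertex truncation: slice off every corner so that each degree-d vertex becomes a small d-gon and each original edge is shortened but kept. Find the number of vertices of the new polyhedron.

The base solid has V = 8, E = 12, F = 6.
Truncation replaces each original edge-end by a new vertex, so V′ = 2E = 24.
Each original edge survives, and each old vertex of degree d contributes d new edges; summing degrees gives Σd = 2E, so E′ = E + 2E = 3E = 36.
Each original face survives and each original vertex becomes one new face: F′ = F + V = 14.

24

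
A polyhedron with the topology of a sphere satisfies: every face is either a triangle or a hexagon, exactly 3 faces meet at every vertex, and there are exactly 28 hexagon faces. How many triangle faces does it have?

4

Let x be the number of triangles; then F = 28 + x.
Edge–face incidences: 2E = 6·28 + 3·x = 168 + 3x.
Every vertex has degree 3, so 3V = 2E.
Euler: V − E + F = 2 ⇒ (2E)/3 − E + (28 + x) = 2.
Multiply by 6: 2·(2E) − 3·(2E) + 6·(28 + x) = 12, i.e. 168 + 6x − (168 + 3x) = 12.
Collecting terms: 3x = 12, so x = 4.
Then 2E = 168 + 3·4 = 180, so E = 90, V = 2E/3 = 60, F = 28 + 4 = 32.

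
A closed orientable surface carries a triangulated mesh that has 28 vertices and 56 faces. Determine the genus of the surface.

Every face is a triangle, so 2E = 3·56 = 168, giving E = 84.
χ = V − E + F = 28 − 84 + 56 = 0.
For a closed orientable surface χ = 2 − 2g, so g = (2 − (0))/2 = 1.

1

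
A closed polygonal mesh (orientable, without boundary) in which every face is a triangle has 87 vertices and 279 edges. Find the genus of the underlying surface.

Every face is a triangle and each edge borders two faces, so 3F = 2·279, giving F = 186.
χ = V − E + F = 87 − 279 + 186 = -6.
For a closed orientable surface χ = 2 − 2g, so g = (2 − (-6))/2 = 4.

4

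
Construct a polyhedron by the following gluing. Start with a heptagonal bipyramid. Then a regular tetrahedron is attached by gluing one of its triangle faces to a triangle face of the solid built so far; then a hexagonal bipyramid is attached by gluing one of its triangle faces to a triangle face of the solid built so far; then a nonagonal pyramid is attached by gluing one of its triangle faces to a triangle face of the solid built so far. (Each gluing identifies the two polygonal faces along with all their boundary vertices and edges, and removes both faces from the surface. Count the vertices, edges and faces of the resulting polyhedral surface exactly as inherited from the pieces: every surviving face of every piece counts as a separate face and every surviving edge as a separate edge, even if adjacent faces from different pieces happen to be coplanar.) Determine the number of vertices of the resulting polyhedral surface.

A heptagonal bipyramid: V=9, E=21, F=14.
Attach a regular tetrahedron (V=4, E=6, F=4) along a 3-gon: merge 3 vertices and 3 edges, delete both glued faces → V=10, E=24, F=16.
Attach a hexagonal bipyramid (V=8, E=18, F=12) along a 3-gon: merge 3 vertices and 3 edges, delete both glued faces → V=15, E=39, F=26.
Attach a nonagonal pyramid (V=10, E=18, F=10) along a 3-gon: merge 3 vertices and 3 edges, delete both glued faces → V=22, E=54, F=34.
Check: V − E + F = 22 − 54 + 34 = 2.

22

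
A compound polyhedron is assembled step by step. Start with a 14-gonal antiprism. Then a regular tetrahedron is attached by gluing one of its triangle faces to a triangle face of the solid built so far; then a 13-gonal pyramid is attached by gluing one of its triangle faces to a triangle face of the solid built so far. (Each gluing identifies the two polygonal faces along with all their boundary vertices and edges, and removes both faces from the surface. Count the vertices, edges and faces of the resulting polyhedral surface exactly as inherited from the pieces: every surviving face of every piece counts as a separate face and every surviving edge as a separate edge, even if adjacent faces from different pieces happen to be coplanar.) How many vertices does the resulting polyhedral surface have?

40

A 14-gonal antiprism: V=28, E=56, F=30.
Attach a regular tetrahedron (V=4, E=6, F=4) along a 3-gon: merge 3 vertices and 3 edges, delete both glued faces → V=29, E=59, F=32.
Attach a 13-gonal pyramid (V=14, E=26, F=14) along a 3-gon: merge 3 vertices and 3 edges, delete both glued faces → V=40, E=82, F=44.
Check: V − E + F = 40 − 82 + 44 = 2.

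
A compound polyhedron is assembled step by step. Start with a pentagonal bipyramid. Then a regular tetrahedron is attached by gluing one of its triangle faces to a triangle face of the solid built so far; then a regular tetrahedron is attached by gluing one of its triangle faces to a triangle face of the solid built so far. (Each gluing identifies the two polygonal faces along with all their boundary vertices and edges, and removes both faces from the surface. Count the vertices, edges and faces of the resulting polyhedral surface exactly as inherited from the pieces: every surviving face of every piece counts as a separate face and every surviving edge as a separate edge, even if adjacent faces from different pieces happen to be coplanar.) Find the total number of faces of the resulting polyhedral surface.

A pentagonal bipyramid: V=7, E=15, F=10.
Attach a regular tetrahedron (V=4, E=6, F=4) along a 3-gon: merge 3 vertices and 3 edges, delete both glued faces → V=8, E=18, F=12.
Attach a regular tetrahedron (V=4, E=6, F=4) along a 3-gon: merge 3 vertices and 3 edges, delete both glued faces → V=9, E=21, F=14.
Check: V − E + F = 9 − 21 + 14 = 2.

14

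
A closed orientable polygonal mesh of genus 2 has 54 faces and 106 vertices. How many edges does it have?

162

For a closed orientable surface of genus 2, χ = 2 − 2·2 = -2.
E = V + F − (-2) = 106 + 54 − (-2) = 162.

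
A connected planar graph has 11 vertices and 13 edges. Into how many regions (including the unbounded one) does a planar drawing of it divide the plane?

4

Euler's formula for a connected plane graph: V − E + F = 2, so F = 2 − 11 + 13 = 4.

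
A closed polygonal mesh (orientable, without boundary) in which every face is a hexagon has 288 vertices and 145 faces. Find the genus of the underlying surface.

Every face is a hexagon, so 2E = 6·145 = 870, giving E = 435.
χ = V − E + F = 288 − 435 + 145 = -2.
For a closed orientable surface χ = 2 − 2g, so g = (2 − (-2))/2 = 2.

2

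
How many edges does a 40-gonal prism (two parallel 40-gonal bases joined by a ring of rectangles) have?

120

A prism on an n-gon has two n-gon bases and n rectangular sides: V = 2·40 = 80, E = 3·40 = 120, F = 40 + 2 = 42.
Check: V − E + F = 80 − 120 + 42 = 2.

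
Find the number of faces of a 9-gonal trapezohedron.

18

The n-trapezohedron (dual of the n-antiprism) has V = 2·9 + 2 = 20, E = 4·9 = 36, F = 2·9 = 18.
Check: V − E + F = 20 − 36 + 18 = 2.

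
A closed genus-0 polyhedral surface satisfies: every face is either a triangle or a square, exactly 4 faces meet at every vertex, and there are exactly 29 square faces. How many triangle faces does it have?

Let x be the number of triangles; then F = 29 + x.
Edge–face incidences: 2E = 4·29 + 3·x = 116 + 3x.
Every vertex has degree 4, so 4V = 2E.
Euler: V − E + F = 2 ⇒ (2E)/4 − E + (29 + x) = 2.
Multiply by 8: 2·(2E) − 4·(2E) + 8·(29 + x) = 16, i.e. 232 + 8x − 2·(116 + 3x) = 16.
Collecting terms: 2x = 16, so x = 8.
Then 2E = 116 + 3·8 = 140, so E = 70, V = 2E/4 = 35, F = 29 + 8 = 37.

8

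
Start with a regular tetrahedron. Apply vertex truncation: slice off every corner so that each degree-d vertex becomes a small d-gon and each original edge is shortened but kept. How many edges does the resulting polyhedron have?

The base solid has V = 4, E = 6, F = 4.
Truncation replaces each original edge-end by a new vertex, so V′ = 2E = 12.
Each original edge survives, and each old vertex of degree d contributes d new edges; summing degrees gives Σd = 2E, so E′ = E + 2E = 3E = 18.
Each original face survives and each original vertex becomes one new face: F′ = F + V = 8.

18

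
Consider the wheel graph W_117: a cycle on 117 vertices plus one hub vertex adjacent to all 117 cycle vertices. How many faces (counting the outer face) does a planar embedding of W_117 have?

W_117 has V = 117 + 1 = 118 vertices and E = 2·117 = 234 edges.
By Euler's formula F = 2 − V + E = 2 − 118 + 234 = 118.

118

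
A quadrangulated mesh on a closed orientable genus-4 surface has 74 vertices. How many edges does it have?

160

χ = 2 − 2·4 = -6, and every face is a square so 4F = 2E.
V − E + F = -6 with E = 4F/2 gives 74 − (4/2 − 1)·F = -6, so F = 80 and E = 160.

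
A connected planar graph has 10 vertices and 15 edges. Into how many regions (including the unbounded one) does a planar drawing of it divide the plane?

Euler's formula for a connected plane graph: V − E + F = 2, so F = 2 − 10 + 15 = 7.

7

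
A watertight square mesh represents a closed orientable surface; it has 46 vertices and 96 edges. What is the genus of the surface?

2

Every face is a square and each edge borders two faces, so 4F = 2·96, giving F = 48.
χ = V − E + F = 46 − 96 + 48 = -2.
For a closed orientable surface χ = 2 − 2g, so g = (2 − (-2))/2 = 2.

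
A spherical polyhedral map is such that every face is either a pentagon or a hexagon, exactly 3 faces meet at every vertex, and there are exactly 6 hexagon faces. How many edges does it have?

Let x be the number of pentagons; then F = 6 + x.
Edge–face incidences: 2E = 6·6 + 5·x = 36 + 5x.
Every vertex has degree 3, so 3V = 2E.
Euler: V − E + F = 2 ⇒ (2E)/3 − E + (6 + x) = 2.
Multiply by 6: 2·(2E) − 3·(2E) + 6·(6 + x) = 12, i.e. 36 + 6x − (36 + 5x) = 12.
Collecting terms: x = 12.
Then 2E = 36 + 5·12 = 96, so E = 48, V = 2E/3 = 32, F = 6 + 12 = 18.

48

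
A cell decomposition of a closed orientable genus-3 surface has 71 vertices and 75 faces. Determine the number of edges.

150

For a closed orientable surface of genus 3, χ = 2 − 2·3 = -4.
E = V + F − (-4) = 71 + 75 − (-4) = 150.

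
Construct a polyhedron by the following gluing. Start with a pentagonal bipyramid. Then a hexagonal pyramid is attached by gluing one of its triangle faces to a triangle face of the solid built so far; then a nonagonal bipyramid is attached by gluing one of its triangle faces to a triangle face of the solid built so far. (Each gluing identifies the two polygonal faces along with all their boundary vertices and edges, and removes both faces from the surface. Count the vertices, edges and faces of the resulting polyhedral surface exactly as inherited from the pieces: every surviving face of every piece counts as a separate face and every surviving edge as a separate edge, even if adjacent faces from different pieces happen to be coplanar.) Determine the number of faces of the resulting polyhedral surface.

A pentagonal bipyramid: V=7, E=15, F=10.
Attach a hexagonal pyramid (V=7, E=12, F=7) along a 3-gon: merge 3 vertices and 3 edges, delete both glued faces → V=11, E=24, F=15.
Attach a nonagonal bipyramid (V=11, E=27, F=18) along a 3-gon: merge 3 vertices and 3 edges, delete both glued faces → V=19, E=48, F=31.
Check: V − E + F = 19 − 48 + 31 = 2.

31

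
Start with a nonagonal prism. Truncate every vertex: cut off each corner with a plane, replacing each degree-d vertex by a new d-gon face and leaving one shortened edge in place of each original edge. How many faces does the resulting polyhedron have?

29

The base solid has V = 18, E = 27, F = 11.
Truncation replaces each original edge-end by a new vertex, so V′ = 2E = 54.
Each original edge survives, and each old vertex of degree d contributes d new edges; summing degrees gives Σd = 2E, so E′ = E + 2E = 3E = 81.
Each original face survives and each original vertex becomes one new face: F′ = F + V = 29.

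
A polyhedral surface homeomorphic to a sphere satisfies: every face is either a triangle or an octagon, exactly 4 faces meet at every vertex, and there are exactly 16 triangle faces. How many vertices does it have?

Let x be the number of octagons; then F = 16 + x.
Edge–face incidences: 2E = 3·16 + 8·x = 48 + 8x.
Every vertex has degree 4, so 4V = 2E.
Euler: V − E + F = 2 ⇒ (2E)/4 − E + (16 + x) = 2.
Multiply by 8: 2·(2E) − 4·(2E) + 8·(16 + x) = 16, i.e. 128 + 8x − 2·(48 + 8x) = 16.
Collecting terms: −8x + 32 = 16, so −8x = −16, so x = 2.
Then 2E = 48 + 8·2 = 64, so E = 32, V = 2E/4 = 16, F = 16 + 2 = 18.

16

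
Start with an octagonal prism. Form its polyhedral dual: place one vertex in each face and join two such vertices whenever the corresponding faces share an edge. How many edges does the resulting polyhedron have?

24

The base solid has V = 16, E = 24, F = 10.
The dual swaps V and F and preserves E: V′ = F = 10, E′ = E = 24, F′ = V = 16.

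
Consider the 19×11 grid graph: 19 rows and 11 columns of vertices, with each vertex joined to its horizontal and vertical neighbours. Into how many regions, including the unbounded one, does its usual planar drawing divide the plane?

181

The grid has V = 19·11 = 209 vertices and E = 19·10 + 11·18 = 388 edges.
F = 2 − V + E = 2 − 209 + 388 = 181.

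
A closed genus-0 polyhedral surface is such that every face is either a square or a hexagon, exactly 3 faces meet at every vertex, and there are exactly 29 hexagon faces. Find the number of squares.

Let x be the number of squares; then F = 29 + x.
Edge–face incidences: 2E = 6·29 + 4·x = 174 + 4x.
Every vertex has degree 3, so 3V = 2E.
Euler: V − E + F = 2 ⇒ (2E)/3 − E + (29 + x) = 2.
Multiply by 6: 2·(2E) − 3·(2E) + 6·(29 + x) = 12, i.e. 174 + 6x − (174 + 4x) = 12.
Collecting terms: 2x = 12, so x = 6.
Then 2E = 174 + 4·6 = 198, so E = 99, V = 2E/3 = 66, F = 29 + 6 = 35.

6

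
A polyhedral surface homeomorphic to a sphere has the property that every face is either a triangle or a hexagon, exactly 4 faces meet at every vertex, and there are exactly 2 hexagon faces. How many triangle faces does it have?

12

Let x be the number of triangles; then F = 2 + x.
Edge–face incidences: 2E = 6·2 + 3·x = 12 + 3x.
Every vertex has degree 4, so 4V = 2E.
Euler: V − E + F = 2 ⇒ (2E)/4 − E + (2 + x) = 2.
Multiply by 8: 2·(2E) − 4·(2E) + 8·(2 + x) = 16, i.e. 16 + 8x − 2·(12 + 3x) = 16.
Collecting terms: 2x − 8 = 16, so 2x = 24, so x = 12.
Then 2E = 12 + 3·12 = 48, so E = 24, V = 2E/4 = 12, F = 2 + 12 = 14.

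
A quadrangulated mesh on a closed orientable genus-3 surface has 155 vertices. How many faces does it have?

159

χ = 2 − 2·3 = -4, and every face is a square so 4F = 2E.
V − E + F = -4 with E = 4F/2 gives 155 − (4/2 − 1)·F = -4, so F = 159 and E = 318.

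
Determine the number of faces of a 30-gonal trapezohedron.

60

The n-trapezohedron (dual of the n-antiprism) has V = 2·30 + 2 = 62, E = 4·30 = 120, F = 2·30 = 60.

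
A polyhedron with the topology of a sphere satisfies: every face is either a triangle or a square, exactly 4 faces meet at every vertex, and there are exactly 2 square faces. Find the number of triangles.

8

Let x be the number of triangles; then F = 2 + x.
Edge–face incidences: 2E = 4·2 + 3·x = 8 + 3x.
Every vertex has degree 4, so 4V = 2E.
Euler: V − E + F = 2 ⇒ (2E)/4 − E + (2 + x) = 2.
Multiply by 8: 2·(2E) − 4·(2E) + 8·(2 + x) = 16, i.e. 16 + 8x − 2·(8 + 3x) = 16.
Collecting terms: 2x = 16, so x = 8.
Then 2E = 8 + 3·8 = 32, so E = 16, V = 2E/4 = 8, F = 2 + 8 = 10.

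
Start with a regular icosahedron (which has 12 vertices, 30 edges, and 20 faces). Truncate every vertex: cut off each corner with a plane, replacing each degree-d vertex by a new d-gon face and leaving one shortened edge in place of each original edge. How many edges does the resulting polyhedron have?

90

Truncation replaces each original edge-end by a new vertex, so V′ = 2E = 60.
Each original edge survives, and each old vertex of degree d contributes d new edges; summing degrees gives Σd = 2E, so E′ = E + 2E = 3E = 90.
Each original face survives and each original vertex becomes one new face: F′ = F + V = 32.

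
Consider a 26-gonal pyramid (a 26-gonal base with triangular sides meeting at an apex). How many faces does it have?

A pyramid on an n-gon base has one n-gon and n triangles: V = 26 + 1 = 27, E = 2·26 = 52, F = 26 + 1 = 27.

27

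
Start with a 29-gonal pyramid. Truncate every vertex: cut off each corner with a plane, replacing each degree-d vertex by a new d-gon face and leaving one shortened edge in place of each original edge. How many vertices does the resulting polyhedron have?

The base solid has V = 30, E = 58, F = 30.
Truncation replaces each original edge-end by a new vertex, so V′ = 2E = 116.
Each original edge survives, and each old vertex of degree d contributes d new edges; summing degrees gives Σd = 2E, so E′ = E + 2E = 3E = 174.
Each original face survives and each original vertex becomes one new face: F′ = F + V = 60.

116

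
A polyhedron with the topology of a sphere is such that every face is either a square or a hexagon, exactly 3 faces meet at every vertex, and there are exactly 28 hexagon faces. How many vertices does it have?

64

Let x be the number of squares; then F = 28 + x.
Edge–face incidences: 2E = 6·28 + 4·x = 168 + 4x.
Every vertex has degree 3, so 3V = 2E.
Euler: V − E + F = 2 ⇒ (2E)/3 − E + (28 + x) = 2.
Multiply by 6: 2·(2E) − 3·(2E) + 6·(28 + x) = 12, i.e. 168 + 6x − (168 + 4x) = 12.
Collecting terms: 2x = 12, so x = 6.
Then 2E = 168 + 4·6 = 192, so E = 96, V = 2E/3 = 64, F = 28 + 6 = 34.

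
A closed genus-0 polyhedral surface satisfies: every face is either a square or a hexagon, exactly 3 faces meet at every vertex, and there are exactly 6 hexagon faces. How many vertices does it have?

20

Let x be the number of squares; then F = 6 + x.
Edge–face incidences: 2E = 6·6 + 4·x = 36 + 4x.
Every vertex has degree 3, so 3V = 2E.
Euler: V − E + F = 2 ⇒ (2E)/3 − E + (6 + x) = 2.
Multiply by 6: 2·(2E) − 3·(2E) + 6·(6 + x) = 12, i.e. 36 + 6x − (36 + 4x) = 12.
Collecting terms: 2x = 12, so x = 6.
Then 2E = 36 + 4·6 = 60, so E = 30, V = 2E/3 = 20, F = 6 + 6 = 12.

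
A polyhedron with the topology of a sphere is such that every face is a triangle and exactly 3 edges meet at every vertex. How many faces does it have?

Each face has 3 edges and each edge borders two faces, so 2E = 3F.
Each vertex has degree 3, so 3V = 2E and hence V = 3F/3.
Euler: V − E + F = 2 ⇒ (3F/3) − (3F/2) + F = 2.
Multiply by 6: (6 − 9 + 6)F = 12, i.e. 3F = 12.
So F = 4, E = 3·4/2 = 6, V = 3·4/3 = 4.

4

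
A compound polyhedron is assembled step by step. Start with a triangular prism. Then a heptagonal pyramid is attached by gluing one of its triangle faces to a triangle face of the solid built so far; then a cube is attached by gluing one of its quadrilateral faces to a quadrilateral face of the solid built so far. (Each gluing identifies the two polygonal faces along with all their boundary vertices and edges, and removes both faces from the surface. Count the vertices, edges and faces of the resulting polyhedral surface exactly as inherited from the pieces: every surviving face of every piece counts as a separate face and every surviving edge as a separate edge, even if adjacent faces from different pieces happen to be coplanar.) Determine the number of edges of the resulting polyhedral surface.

28

A triangular prism: V=6, E=9, F=5.
Attach a heptagonal pyramid (V=8, E=14, F=8) along a 3-gon: merge 3 vertices and 3 edges, delete both glued faces → V=11, E=20, F=11.
Attach a cube (V=8, E=12, F=6) along a 4-gon: merge 4 vertices and 4 edges, delete both glued faces → V=15, E=28, F=15.
Check: V − E + F = 15 − 28 + 15 = 2.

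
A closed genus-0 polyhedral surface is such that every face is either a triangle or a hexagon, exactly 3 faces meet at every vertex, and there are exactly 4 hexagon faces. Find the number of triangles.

4

Let x be the number of triangles; then F = 4 + x.
Edge–face incidences: 2E = 6·4 + 3·x = 24 + 3x.
Every vertex has degree 3, so 3V = 2E.
Euler: V − E + F = 2 ⇒ (2E)/3 − E + (4 + x) = 2.
Multiply by 6: 2·(2E) − 3·(2E) + 6·(4 + x) = 12, i.e. 24 + 6x − (24 + 3x) = 12.
Collecting terms: 3x = 12, so x = 4.
Then 2E = 24 + 3·4 = 36, so E = 18, V = 2E/3 = 12, F = 4 + 4 = 8.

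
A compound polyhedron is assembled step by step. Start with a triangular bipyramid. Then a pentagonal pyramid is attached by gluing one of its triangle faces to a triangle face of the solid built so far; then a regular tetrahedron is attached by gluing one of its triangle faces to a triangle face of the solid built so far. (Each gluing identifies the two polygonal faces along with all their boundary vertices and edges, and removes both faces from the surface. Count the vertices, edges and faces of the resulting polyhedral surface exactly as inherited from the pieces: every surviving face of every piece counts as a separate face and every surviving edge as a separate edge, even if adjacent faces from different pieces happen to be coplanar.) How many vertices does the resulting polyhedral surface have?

A triangular bipyramid: V=5, E=9, F=6.
Attach a pentagonal pyramid (V=6, E=10, F=6) along a 3-gon: merge 3 vertices and 3 edges, delete both glued faces → V=8, E=16, F=10.
Attach a regular tetrahedron (V=4, E=6, F=4) along a 3-gon: merge 3 vertices and 3 edges, delete both glued faces → V=9, E=19, F=12.
Check: V − E + F = 9 − 19 + 12 = 2.

9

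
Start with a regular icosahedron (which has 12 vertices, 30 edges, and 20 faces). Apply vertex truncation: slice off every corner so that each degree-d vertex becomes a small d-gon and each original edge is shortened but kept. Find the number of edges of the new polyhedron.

90

Truncation replaces each original edge-end by a new vertex, so V′ = 2E = 60.
Each original edge survives, and each old vertex of degree d contributes d new edges; summing degrees gives Σd = 2E, so E′ = E + 2E = 3E = 90.
Each original face survives and each original vertex becomes one new face: F′ = F + V = 32.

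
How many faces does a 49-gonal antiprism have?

An antiprism on an n-gon has two n-gon caps and 2n triangles: V = 2·49 = 98, E = 4·49 = 196, F = 2·49 + 2 = 100.

100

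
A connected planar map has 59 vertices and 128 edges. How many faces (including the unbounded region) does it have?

71

Euler's formula for a connected plane graph: V − E + F = 2, so F = 2 − 59 + 128 = 71.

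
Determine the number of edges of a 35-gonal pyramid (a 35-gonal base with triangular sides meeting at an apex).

70

A pyramid on an n-gon base has one n-gon and n triangles: V = 35 + 1 = 36, E = 2·35 = 70, F = 35 + 1 = 36.
Check: V − E + F = 36 − 70 + 36 = 2.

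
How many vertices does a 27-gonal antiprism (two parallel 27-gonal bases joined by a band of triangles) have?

An antiprism on an n-gon has two n-gon caps and 2n triangles: V = 2·27 = 54, E = 4·27 = 108, F = 2·27 + 2 = 56.
Check: V − E + F = 54 − 108 + 56 = 2.

54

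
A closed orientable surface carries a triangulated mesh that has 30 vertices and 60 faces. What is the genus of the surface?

1

Every face is a triangle, so 2E = 3·60 = 180, giving E = 90.
χ = V − E + F = 30 − 90 + 60 = 0.
For a closed orientable surface χ = 2 − 2g, so g = (2 − (0))/2 = 1.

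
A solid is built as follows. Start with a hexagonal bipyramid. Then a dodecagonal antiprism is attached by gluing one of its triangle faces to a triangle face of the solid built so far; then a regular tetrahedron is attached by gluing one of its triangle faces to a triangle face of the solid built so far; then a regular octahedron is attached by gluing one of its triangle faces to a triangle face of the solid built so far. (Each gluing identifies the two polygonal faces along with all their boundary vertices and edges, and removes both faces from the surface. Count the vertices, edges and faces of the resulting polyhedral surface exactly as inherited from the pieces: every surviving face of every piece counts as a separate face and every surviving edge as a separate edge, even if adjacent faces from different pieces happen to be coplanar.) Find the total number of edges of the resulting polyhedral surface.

A hexagonal bipyramid: V=8, E=18, F=12.
Attach a dodecagonal antiprism (V=24, E=48, F=26) along a 3-gon: merge 3 vertices and 3 edges, delete both glued faces → V=29, E=63, F=36.
Attach a regular tetrahedron (V=4, E=6, F=4) along a 3-gon: merge 3 vertices and 3 edges, delete both glued faces → V=30, E=66, F=38.
Attach a regular octahedron (V=6, E=12, F=8) along a 3-gon: merge 3 vertices and 3 edges, delete both glued faces → V=33, E=75, F=44.
Check: V − E + F = 33 − 75 + 44 = 2.

75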